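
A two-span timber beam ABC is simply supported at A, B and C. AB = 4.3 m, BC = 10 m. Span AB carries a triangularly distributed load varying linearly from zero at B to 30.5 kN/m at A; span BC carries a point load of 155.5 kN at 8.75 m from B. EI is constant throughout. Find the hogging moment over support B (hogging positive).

M_B = 76.79 kN·m

Release continuity at B by inserting a hinge; the redundant is the internal moment M_B. The primary structure is two simply-supported spans AB and BC.
End slopes at the hinge B, treating each span as simply supported:
  span AB: triangular load, peak 30.5: 7w₀L³/(360EI) = 47.15/EI
  span BC: point load 155.5 at a = 8.75: Pab(L + b)/(6LEI) = 318.9/EI
  relative rotation θ_0 = (47.15 + 318.9)/EI = 366/EI
A unit hogging moment at B produces rotation L₁/(3EI) + L₂/(3EI) = 4.767/EI.
Compatibility: M_B·(L₁+L₂)/(3EI) = θ_0, giving M_B = 76.79 kN·m (hogging).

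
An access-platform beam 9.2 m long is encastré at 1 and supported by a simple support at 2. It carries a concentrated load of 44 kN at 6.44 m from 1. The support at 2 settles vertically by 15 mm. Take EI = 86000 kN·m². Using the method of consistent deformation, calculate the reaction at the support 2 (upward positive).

R_2 = 19.82 kN

Release the roller at 2. Primary structure: cantilever fixed at 1.
Free-end deflection of the primary structure under the applied loading (downward +):
  point load 44 at a = 6.44: Pa²(3L − a)/(6EI) = 6436/EI
Tip deflection under a unit load at 2: L³/(3EI) = 259.6/EI.
With EI = 86000 kN·m²: δ_0 = 0.074833 m and δ_{22} = 0.003018 m/kN.
Compatibility — the beam at 2 must follow the support down by 0.015 m: δ_0 − R_2·δ_{22} = 0.015, so R_2 = (0.074833 − 0.015)/0.003018 = 19.82 kN.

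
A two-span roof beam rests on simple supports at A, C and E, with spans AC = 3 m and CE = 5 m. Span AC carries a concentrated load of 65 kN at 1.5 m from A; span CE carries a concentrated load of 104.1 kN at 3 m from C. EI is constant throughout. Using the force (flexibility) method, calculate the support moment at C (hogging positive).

M_C = 68.36 kN·m

Insert a hinge at C; M_C is the redundant, and each span becomes simply supported.
Rotations at C on the released spans (each span's end-slope, ×1/EI):
  span AC: point load 65 at a = 1.5: Pab(L + a)/(6LEI) = 36.56/EI
  span CE: point load 104.1 at a = 3: Pab(L + b)/(6LEI) = 145.7/EI
  relative rotation θ_0 = (36.56 + 145.7)/EI = 182.3/EI
A unit hogging moment at C produces rotation L₁/(3EI) + L₂/(3EI) = 2.667/EI.
Compatibility: M_C·(L₁+L₂)/(3EI) = θ_0, giving M_C = 68.36 kN·m (hogging).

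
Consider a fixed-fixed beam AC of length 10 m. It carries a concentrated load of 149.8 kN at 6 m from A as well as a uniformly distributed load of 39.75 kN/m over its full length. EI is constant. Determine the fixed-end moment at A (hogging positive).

Take the two fixed-end moments M_A, M_C as redundants; the released structure is the simple span AC.
End rotations of the released simple span under the applied load (×1/EI):
  at A: point load 149.8 at a = 6: Pab(L + b)/(6LEI) = 838.9/EI
  at C: point load 149.8 at a = 6: Pab(L + a)/(6LEI) = 958.7/EI
  at A: UDL 39.75: wL³/(24EI) = 1656/EI
  at C: UDL 39.75: wL³/(24EI) = 1656/EI
  θ_A0 = 2495/EI,  θ_C0 = 2615/EI
Flexibility coefficients: a unit moment at one end gives L/(3EI) there and L/(6EI) at the far end, so f₁₁ = f₂₂ = 3.333/EI and f₁₂ = f₂₁ = 1.667/EI.
Compatibility — zero rotation at each built-in end:
  3.333 M_A + 1.667 M_C = 2495
  1.667 M_A + 3.333 M_C = 2615
Solving the pair gives M_A = 475.1 kN·m and M_C = 547 kN·m (hogging).

M_A = 475.1 kN·m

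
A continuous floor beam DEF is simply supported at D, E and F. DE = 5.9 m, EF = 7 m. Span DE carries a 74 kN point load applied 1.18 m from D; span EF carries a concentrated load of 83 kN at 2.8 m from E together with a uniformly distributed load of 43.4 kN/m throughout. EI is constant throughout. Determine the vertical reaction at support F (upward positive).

R_F = 153.1 kN

Take M_E as the redundant. Released structure: two simple spans DE and EF with a hinge at E.
Rotations at E on the released spans (each span's end-slope, ×1/EI):
  span DE: point load 74 at a = 1.18: Pab(L + a)/(6LEI) = 82.43/EI
  span EF: point load 83 at a = 2.8: Pab(L + b)/(6LEI) = 260.3/EI
  span EF: UDL 43.4: wL³/(24EI) = 620.3/EI
  relative rotation θ_0 = (82.43 + 880.5)/EI = 963/EI
A unit hogging moment at E produces rotation L₁/(3EI) + L₂/(3EI) = 4.3/EI.
Compatibility: M_E·(L₁+L₂)/(3EI) = θ_0, giving M_E = 223.9 kN·m (hogging).
Span EF, ΣM about F: R_E^{EF}·7 = 1412 + 223.9, so R_E^{EF} = 233.7 kN and R_F = 386.8 − 233.7 = 153.1 kN.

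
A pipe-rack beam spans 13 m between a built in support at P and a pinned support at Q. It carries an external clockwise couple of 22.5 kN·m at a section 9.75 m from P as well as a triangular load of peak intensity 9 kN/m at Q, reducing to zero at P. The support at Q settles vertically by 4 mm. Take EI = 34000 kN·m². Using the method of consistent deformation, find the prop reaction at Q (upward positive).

Remove the prop at Q; the released (primary) structure is a cantilever built in at P.
Deflection at Q on the released cantilever, summing each load's contribution:
  clockwise couple 22.5 at a = 9.75: M₀a(2L − a)/(2EI) = 1782/EI
  triangular load, peak 9 at the free end: 11w₀L⁴/(120EI) = 23563/EI
  δ_0 = 25345/EI
Flexibility coefficient — unit upward force at Q: δ_{QQ} = L³/(3EI) = 732.3/EI.
With EI = 34000 kN·m²: δ_0 = 0.74545 m and δ_{QQ} = 0.021539 m/kN.
Compatibility — the beam at Q must follow the support down by 0.004 m: δ_0 − R_Q·δ_{QQ} = 0.004, so R_Q = (0.74545 − 0.004)/0.021539 = 34.42 kN.

R_Q = 34.42 kN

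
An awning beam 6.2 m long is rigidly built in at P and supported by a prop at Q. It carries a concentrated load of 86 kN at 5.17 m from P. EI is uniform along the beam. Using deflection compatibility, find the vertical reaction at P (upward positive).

R_P = 21.23 kN

Choose R_Q as the redundant. The primary structure is the cantilever fixed at P.
Free-end deflection of the primary structure under the applied loading (downward +):
  point load 86 at a = 5.17: Pa²(3L − a)/(6EI) = 5145/EI
Tip deflection under a unit load at Q: L³/(3EI) = 79.44/EI.
The prop prevents deflection at Q: R_Q = δ_0/δ_{QQ} = 5145/79.44 = 64.77 kN.
Vertical equilibrium: R_P = ΣP − R_Q = 86 − 64.77 = 21.23 kN.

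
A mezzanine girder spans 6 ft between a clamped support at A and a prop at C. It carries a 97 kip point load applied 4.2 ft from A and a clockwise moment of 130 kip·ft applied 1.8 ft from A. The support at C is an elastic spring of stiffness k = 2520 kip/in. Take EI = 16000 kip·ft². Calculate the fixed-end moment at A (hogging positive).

Remove the prop at C; the released (primary) structure is a cantilever built in at A.
Downward deflection at the released point C due to the loads:
  point load 97 at a = 4.2: Pa²(3L − a)/(6EI) = 3935/EI
  clockwise couple 130 at a = 1.8: M₀a(2L − a)/(2EI) = 1193/EI
  δ_0 = 5129/EI
Flexibility coefficient — unit upward force at C: δ_{CC} = L³/(3EI) = 72/EI.
With EI = 16000 kip·ft²: δ_0 = 0.32056 ft and δ_{CC} = 0.0045 ft/kip.
Compatibility — the spring shortens by R_C/k under the reaction it provides: δ_0 − R_C·δ_{CC} = R_C/k. With 1/k = 1/(2520×12) ft/kip = 0.000033 ft/kip, R_C = δ_0 / (δ_{CC} + 1/k) = 0.32056 / (0.0045 + 0.000033) = 70.71 kip.
Moment equilibrium about A: M_A = Σ(load moments about A) − R_C·L = 537.4 − 70.71×6 = 113.1 kip·ft.

M_A = 113.1 kip·ft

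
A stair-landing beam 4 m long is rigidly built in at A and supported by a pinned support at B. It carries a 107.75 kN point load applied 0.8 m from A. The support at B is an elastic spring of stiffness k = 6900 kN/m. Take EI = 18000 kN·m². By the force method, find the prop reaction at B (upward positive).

Remove the prop at B; the released (primary) structure is a cantilever built in at A.
Downward deflection at the released point B due to the loads:
  point load 107.75 at a = 0.8: Pa²(3L − a)/(6EI) = 128.7/EI
Flexibility coefficient — unit upward force at B: δ_{BB} = L³/(3EI) = 21.33/EI.
With EI = 18000 kN·m²: δ_0 = 0.007151 m and δ_{BB} = 0.001185 m/kN.
Compatibility — the spring shortens by R_B/k under the reaction it provides: δ_0 − R_B·δ_{BB} = R_B/k. With 1/k = 0.000145 m/kN, R_B = δ_0 / (δ_{BB} + 1/k) = 0.007151 / (0.001185 + 0.000145) = 5.377 kN.

R_B = 5.377 kN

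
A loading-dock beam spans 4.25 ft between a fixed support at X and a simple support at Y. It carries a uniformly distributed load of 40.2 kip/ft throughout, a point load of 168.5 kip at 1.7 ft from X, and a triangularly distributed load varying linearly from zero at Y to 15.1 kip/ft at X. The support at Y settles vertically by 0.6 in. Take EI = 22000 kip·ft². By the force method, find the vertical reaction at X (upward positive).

R_X = 308.9 kip

Release the roller at Y. Primary structure: cantilever fixed at X.
Deflection at Y on the released cantilever, summing each load's contribution:
  UDL 40.2: wL⁴/(8EI) = 1639/EI
  point load 168.5 at a = 1.7: Pa²(3L − a)/(6EI) = 896.8/EI
  triangular load, peak 15.1 at the fixed end: w₀L⁴/(30EI) = 164.2/EI
  δ_0 = 2700/EI
Tip deflection under a unit load at Y: L³/(3EI) = 25.59/EI.
With EI = 22000 kip·ft²: δ_0 = 0.12275 ft and δ_{YY} = 0.001163 ft/kip.
Compatibility — the beam at Y must follow the support down by 0.05 ft: δ_0 − R_Y·δ_{YY} = 0.05, so R_Y = (0.12275 − 0.05)/0.001163 = 62.55 kip.
Vertical equilibrium: R_X = ΣP − R_Y = 371.4 − 62.55 = 308.9 kip.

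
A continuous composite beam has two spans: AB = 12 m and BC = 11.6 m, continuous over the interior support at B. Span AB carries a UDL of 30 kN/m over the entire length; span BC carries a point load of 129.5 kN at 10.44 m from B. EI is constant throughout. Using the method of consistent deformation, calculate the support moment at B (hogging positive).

Release continuity at B by inserting a hinge; the redundant is the internal moment M_B. The primary structure is two simply-supported spans AB and BC.
End slopes at the hinge B, treating each span as simply supported:
  span AB: UDL 30: wL³/(24EI) = 2160/EI
  span BC: point load 129.5 at a = 10.44: Pab(L + b)/(6LEI) = 287.5/EI
  relative rotation θ_0 = (2160 + 287.5)/EI = 2448/EI
A unit hogging moment at B produces rotation L₁/(3EI) + L₂/(3EI) = 7.867/EI.
Slope continuity at B: θ_0 = M_B·7.867/EI, so M_B = 2448/7.867 = 311.1 kN·m (hogging).

M_B = 311.1 kN·m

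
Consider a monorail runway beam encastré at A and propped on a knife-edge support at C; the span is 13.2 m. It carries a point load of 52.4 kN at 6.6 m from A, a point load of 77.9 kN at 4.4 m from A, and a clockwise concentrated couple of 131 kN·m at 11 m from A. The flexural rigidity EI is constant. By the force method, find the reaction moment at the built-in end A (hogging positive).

Release the roller at C. Primary structure: cantilever fixed at A.
Downward deflection at the released point C due to the loads:
  point load 52.4 at a = 6.6: Pa²(3L − a)/(6EI) = 12554/EI
  point load 77.9 at a = 4.4: Pa²(3L − a)/(6EI) = 8848/EI
  clockwise couple 131 at a = 11: M₀a(2L − a)/(2EI) = 11096/EI
  δ_0 = 32497/EI
Tip deflection under a unit load at C: L³/(3EI) = 766.7/EI.
Compatibility at C: δ_0 − R_C·δ_{CC} = 0, so R_C = 32497/766.7 = 42.39 kN.
Moment equilibrium about A: M_A = Σ(load moments about A) − R_C·L = 819.6 − 42.39×13.2 = 260.1 kN·m.

M_A = 260.1 kN·m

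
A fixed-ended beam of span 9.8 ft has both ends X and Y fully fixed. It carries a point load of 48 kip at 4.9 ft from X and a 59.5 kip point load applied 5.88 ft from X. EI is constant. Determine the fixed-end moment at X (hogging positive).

M_X = 114.8 kip·ft

Take the two fixed-end moments M_X, M_Y as redundants; the released structure is the simple span XY.
On the primary (simply-supported) span, the end slopes from the loading are:
  at X: point load 48 at a = 4.9: Pab(L + b)/(6LEI) = 288.1/EI
  at Y: point load 48 at a = 4.9: Pab(L + a)/(6LEI) = 288.1/EI
  at X: point load 59.5 at a = 5.88: Pab(L + b)/(6LEI) = 320/EI
  at Y: point load 59.5 at a = 5.88: Pab(L + a)/(6LEI) = 365.7/EI
  θ_X0 = 608.1/EI,  θ_Y0 = 653.8/EI
Flexibility coefficients: a unit moment at one end gives L/(3EI) there and L/(6EI) at the far end, so f₁₁ = f₂₂ = 3.267/EI and f₁₂ = f₂₁ = 1.633/EI.
Compatibility — zero rotation at each built-in end:
  3.267 M_X + 1.633 M_Y = 608.1
  1.633 M_X + 3.267 M_Y = 653.8
Solving the pair gives M_X = 114.8 kip·ft and M_Y = 142.8 kip·ft (hogging).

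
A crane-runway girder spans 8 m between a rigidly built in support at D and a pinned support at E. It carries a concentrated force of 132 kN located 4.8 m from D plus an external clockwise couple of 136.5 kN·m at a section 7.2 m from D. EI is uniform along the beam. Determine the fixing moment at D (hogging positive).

Remove the prop at E; the released (primary) structure is a cantilever built in at D.
Primary-structure tip deflection at E by superposition:
  point load 132 at a = 4.8: Pa²(3L − a)/(6EI) = 9732/EI
  clockwise couple 136.5 at a = 7.2: M₀a(2L − a)/(2EI) = 4324/EI
  δ_0 = 14056/EI
Tip deflection under a unit load at E: L³/(3EI) = 170.7/EI.
The prop prevents deflection at E: R_E = δ_0/δ_{EE} = 14056/170.7 = 82.36 kN.
Moment equilibrium about D: M_D = Σ(load moments about D) − R_E·L = 770.1 − 82.36×8 = 111.2 kN·m.

M_D = 111.2 kN·m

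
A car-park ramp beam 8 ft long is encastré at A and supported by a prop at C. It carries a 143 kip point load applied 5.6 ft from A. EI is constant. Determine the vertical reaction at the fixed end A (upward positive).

R_A = 62.42 kip

Remove the prop at C; the released (primary) structure is a cantilever built in at A.
Primary-structure tip deflection at C by superposition:
  point load 143 at a = 5.6: Pa²(3L − a)/(6EI) = 13752/EI
Flexibility coefficient — unit upward force at C: δ_{CC} = L³/(3EI) = 170.7/EI.
The prop prevents deflection at C: R_C = δ_0/δ_{CC} = 13752/170.7 = 80.58 kip.
Vertical equilibrium: R_A = ΣP − R_C = 143 − 80.58 = 62.42 kip.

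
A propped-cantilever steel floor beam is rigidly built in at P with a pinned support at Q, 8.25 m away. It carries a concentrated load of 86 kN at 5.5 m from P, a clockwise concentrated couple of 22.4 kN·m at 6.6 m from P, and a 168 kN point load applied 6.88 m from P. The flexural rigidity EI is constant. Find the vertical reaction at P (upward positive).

R_P = 78.96 kN

Take the reaction at Q as the redundant and release it; the primary structure is a cantilever fixed at P.
Primary-structure tip deflection at Q by superposition:
  point load 86 at a = 5.5: Pa²(3L − a)/(6EI) = 8346/EI
  clockwise couple 22.4 at a = 6.6: M₀a(2L − a)/(2EI) = 731.8/EI
  point load 168 at a = 6.88: Pa²(3L − a)/(6EI) = 23684/EI
  δ_0 = 32763/EI
Tip deflection under a unit load at Q: L³/(3EI) = 187.2/EI.
The prop prevents deflection at Q: R_Q = δ_0/δ_{QQ} = 32763/187.2 = 175 kN.
Vertical equilibrium: R_P = ΣP − R_Q = 254 − 175 = 78.96 kN.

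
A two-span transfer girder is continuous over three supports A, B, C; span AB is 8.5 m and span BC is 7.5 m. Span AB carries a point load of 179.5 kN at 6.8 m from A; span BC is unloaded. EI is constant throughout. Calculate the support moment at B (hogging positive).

Take M_B as the redundant. Released structure: two simple spans AB and BC with a hinge at B.
Discontinuity in slope at B on the released structure — sum the simple-span end rotations:
  span AB: point load 179.5 at a = 6.8: Pab(L + a)/(6LEI) = 622.5/EI
  relative rotation θ_0 = (622.5 + 0)/EI = 622.5/EI
A unit hogging moment at B produces rotation L₁/(3EI) + L₂/(3EI) = 5.333/EI.
Slope continuity at B: θ_0 = M_B·5.333/EI, so M_B = 622.5/5.333 = 116.7 kN·m (hogging).

M_B = 116.7 kN·m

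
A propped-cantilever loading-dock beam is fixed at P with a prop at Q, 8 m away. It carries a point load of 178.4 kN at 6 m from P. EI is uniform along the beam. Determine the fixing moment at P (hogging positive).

Take the reaction at Q as the redundant and release it; the primary structure is a cantilever fixed at P.
Free-end deflection of the primary structure under the applied loading (downward +):
  point load 178.4 at a = 6: Pa²(3L − a)/(6EI) = 19267/EI
Flexibility coefficient — unit upward force at Q: δ_{QQ} = L³/(3EI) = 170.7/EI.
The prop prevents deflection at Q: R_Q = δ_0/δ_{QQ} = 19267/170.7 = 112.9 kN.
Moment equilibrium about P: M_P = Σ(load moments about P) − R_Q·L = 1070 − 112.9×8 = 167.2 kN·m.

M_P = 167.2 kN·m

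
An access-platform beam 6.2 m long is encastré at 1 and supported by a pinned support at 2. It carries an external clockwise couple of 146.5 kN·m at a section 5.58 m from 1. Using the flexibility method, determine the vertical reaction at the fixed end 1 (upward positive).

Remove the prop at 2; the released (primary) structure is a cantilever built in at 1.
Primary-structure tip deflection at 2 by superposition:
  clockwise couple 146.5 at a = 5.58: M₀a(2L − a)/(2EI) = 2788/EI
Flexibility coefficient — unit upward force at 2: δ_{22} = L³/(3EI) = 79.44/EI.
Compatibility at 2: δ_0 − R_2·δ_{22} = 0, so R_2 = 2788/79.44 = 35.09 kN.
Vertical equilibrium: R_1 = ΣP − R_2 = 0 − 35.09 = -35.09 kN.

R_1 = -35.09 kN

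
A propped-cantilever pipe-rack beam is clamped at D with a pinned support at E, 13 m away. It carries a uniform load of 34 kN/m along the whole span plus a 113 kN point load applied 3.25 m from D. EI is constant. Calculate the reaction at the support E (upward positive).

R_E = 175.5 kN

Take the reaction at E as the redundant and release it; the primary structure is a cantilever fixed at D.
Deflection at E on the released cantilever, summing each load's contribution:
  UDL 34: wL⁴/(8EI) = 121384/EI
  point load 113 at a = 3.25: Pa²(3L − a)/(6EI) = 7112/EI
  δ_0 = 128496/EI
Flexibility coefficient — unit upward force at E: δ_{EE} = L³/(3EI) = 732.3/EI.
The prop prevents deflection at E: R_E = δ_0/δ_{EE} = 128496/732.3 = 175.5 kN.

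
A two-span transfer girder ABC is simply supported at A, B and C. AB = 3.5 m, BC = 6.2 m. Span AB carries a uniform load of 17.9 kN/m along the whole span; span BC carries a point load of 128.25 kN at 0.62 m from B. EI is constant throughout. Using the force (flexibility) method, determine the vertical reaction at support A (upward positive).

R_A = 16.08 kN

Insert a hinge at B; M_B is the redundant, and each span becomes simply supported.
End slopes at the hinge B, treating each span as simply supported:
  span AB: UDL 17.9: wL³/(24EI) = 31.98/EI
  span BC: point load 128.25 at a = 0.62: Pab(L + b)/(6LEI) = 140.5/EI
  relative rotation θ_0 = (31.98 + 140.5)/EI = 172.5/EI
A unit hogging moment at B produces rotation L₁/(3EI) + L₂/(3EI) = 3.233/EI.
Slope continuity at B: θ_0 = M_B·3.233/EI, so M_B = 172.5/3.233 = 53.34 kN·m (hogging).
Span AB, ΣM about A with M_B applied at B: R_B^{AB}·3.5 = 109.6 + 53.34, so R_B^{AB} = 46.57 kN and R_A = 62.65 − 46.57 = 16.08 kN.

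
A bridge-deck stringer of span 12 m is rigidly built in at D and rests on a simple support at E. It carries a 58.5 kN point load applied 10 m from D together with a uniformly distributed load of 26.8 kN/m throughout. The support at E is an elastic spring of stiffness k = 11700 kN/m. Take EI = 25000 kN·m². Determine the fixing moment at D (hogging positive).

M_D = 546.6 kN·m

Remove the prop at E; the released (primary) structure is a cantilever built in at D.
Downward deflection at the released point E due to the loads:
  point load 58.5 at a = 10: Pa²(3L − a)/(6EI) = 25350/EI
  UDL 26.8: wL⁴/(8EI) = 69466/EI
  δ_0 = 94816/EI
Tip deflection under a unit load at E: L³/(3EI) = 576/EI.
With EI = 25000 kN·m²: δ_0 = 3.7926 m and δ_{EE} = 0.02304 m/kN.
Compatibility — the spring shortens by R_E/k under the reaction it provides: δ_0 − R_E·δ_{EE} = R_E/k. With 1/k = 0.000085 m/kN, R_E = δ_0 / (δ_{EE} + 1/k) = 3.7926 / (0.02304 + 0.000085) = 164 kN.
Moment equilibrium about D: M_D = Σ(load moments about D) − R_E·L = 2515 − 164×12 = 546.6 kN·m.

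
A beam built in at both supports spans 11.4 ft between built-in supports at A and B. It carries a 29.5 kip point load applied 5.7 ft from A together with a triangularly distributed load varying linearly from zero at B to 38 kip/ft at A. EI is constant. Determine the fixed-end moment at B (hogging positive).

M_B = 206.7 kip·ft

Release both end moments; the primary structure is a simply-supported span AB with redundants M_A and M_B.
End rotations of the released simple span under the applied load (×1/EI):
  at A: point load 29.5 at a = 5.7: Pab(L + b)/(6LEI) = 239.6/EI
  at B: point load 29.5 at a = 5.7: Pab(L + a)/(6LEI) = 239.6/EI
  at A: triangular load, peak 38: w₀L³/(45EI) = 1251/EI
  at B: triangular load, peak 38: 7w₀L³/(360EI) = 1095/EI
  θ_A0 = 1491/EI,  θ_B0 = 1334/EI
Flexibility coefficients: a unit moment at one end gives L/(3EI) there and L/(6EI) at the far end, so f₁₁ = f₂₂ = 3.8/EI and f₁₂ = f₂₁ = 1.9/EI.
Compatibility — zero rotation at each built-in end:
  3.8 M_A + 1.9 M_B = 1491
  1.9 M_A + 3.8 M_B = 1334
Solving the pair gives M_A = 289 kip·ft and M_B = 206.7 kip·ft (hogging).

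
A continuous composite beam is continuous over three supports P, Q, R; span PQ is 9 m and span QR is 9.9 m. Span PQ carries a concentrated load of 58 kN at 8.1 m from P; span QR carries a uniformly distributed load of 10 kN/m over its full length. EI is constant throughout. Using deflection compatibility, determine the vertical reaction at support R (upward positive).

R_R = 40.87 kN

Take M_Q as the redundant. Released structure: two simple spans PQ and QR with a hinge at Q.
Rotations at Q on the released spans (each span's end-slope, ×1/EI):
  span PQ: point load 58 at a = 8.1: Pab(L + a)/(6LEI) = 133.9/EI
  span QR: UDL 10: wL³/(24EI) = 404.3/EI
  relative rotation θ_0 = (133.9 + 404.3)/EI = 538.2/EI
A unit hogging moment at Q produces rotation L₁/(3EI) + L₂/(3EI) = 6.3/EI.
Compatibility: M_Q·(L₁+L₂)/(3EI) = θ_0, giving M_Q = 85.43 kN·m (hogging).
Span QR, ΣM about R: R_Q^{QR}·9.9 = 490.1 + 85.43, so R_Q^{QR} = 58.13 kN and R_R = 99 − 58.13 = 40.87 kN.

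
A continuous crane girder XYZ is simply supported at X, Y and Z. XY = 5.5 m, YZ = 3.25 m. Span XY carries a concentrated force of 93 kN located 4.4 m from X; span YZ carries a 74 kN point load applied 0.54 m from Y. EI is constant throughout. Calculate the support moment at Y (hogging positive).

Insert a hinge at Y; M_Y is the redundant, and each span becomes simply supported.
Discontinuity in slope at Y on the released structure — sum the simple-span end rotations:
  span XY: point load 93 at a = 4.4: Pab(L + a)/(6LEI) = 135/EI
  span YZ: point load 74 at a = 0.54: Pab(L + b)/(6LEI) = 33.1/EI
  relative rotation θ_0 = (135 + 33.1)/EI = 168.1/EI
A unit hogging moment at Y produces rotation L₁/(3EI) + L₂/(3EI) = 2.917/EI.
Compatibility: M_Y·(L₁+L₂)/(3EI) = θ_0, giving M_Y = 57.65 kN·m (hogging).

M_Y = 57.65 kN·m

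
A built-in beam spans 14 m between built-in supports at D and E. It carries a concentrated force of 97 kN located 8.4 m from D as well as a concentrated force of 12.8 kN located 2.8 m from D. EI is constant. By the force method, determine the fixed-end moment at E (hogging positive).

Take the two fixed-end moments M_D, M_E as redundants; the released structure is the simple span DE.
End rotations of the released simple span under the applied load (×1/EI):
  at D: point load 97 at a = 8.4: Pab(L + b)/(6LEI) = 1065/EI
  at E: point load 97 at a = 8.4: Pab(L + a)/(6LEI) = 1217/EI
  at D: point load 12.8 at a = 2.8: Pab(L + b)/(6LEI) = 120.4/EI
  at E: point load 12.8 at a = 2.8: Pab(L + a)/(6LEI) = 80.28/EI
  θ_D0 = 1185/EI,  θ_E0 = 1297/EI
Flexibility coefficients: a unit moment at one end gives L/(3EI) there and L/(6EI) at the far end, so f₁₁ = f₂₂ = 4.667/EI and f₁₂ = f₂₁ = 2.333/EI.
Compatibility — zero rotation at each built-in end:
  4.667 M_D + 2.333 M_E = 1185
  2.333 M_D + 4.667 M_E = 1297
Solving the pair gives M_D = 153.3 kN·m and M_E = 201.3 kN·m (hogging).

M_E = 201.3 kN·m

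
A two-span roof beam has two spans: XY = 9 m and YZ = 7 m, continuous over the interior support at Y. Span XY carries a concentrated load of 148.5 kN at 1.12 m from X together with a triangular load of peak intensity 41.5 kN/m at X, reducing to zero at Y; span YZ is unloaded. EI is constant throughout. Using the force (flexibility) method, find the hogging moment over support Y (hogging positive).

Insert a hinge at Y; M_Y is the redundant, and each span becomes simply supported.
Rotations at Y on the released spans (each span's end-slope, ×1/EI):
  span XY: point load 148.5 at a = 1.12: Pab(L + a)/(6LEI) = 245.6/EI
  span XY: triangular load, peak 41.5: 7w₀L³/(360EI) = 588.3/EI
  relative rotation θ_0 = (833.9 + 0)/EI = 833.9/EI
A unit hogging moment at Y produces rotation L₁/(3EI) + L₂/(3EI) = 5.333/EI.
Slope continuity at Y: θ_0 = M_Y·5.333/EI, so M_Y = 833.9/5.333 = 156.4 kN·m (hogging).

M_Y = 156.4 kN·m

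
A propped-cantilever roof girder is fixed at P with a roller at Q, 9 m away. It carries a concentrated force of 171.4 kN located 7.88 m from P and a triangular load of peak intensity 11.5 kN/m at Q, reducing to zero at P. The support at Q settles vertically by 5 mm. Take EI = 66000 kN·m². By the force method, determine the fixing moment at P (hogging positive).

Choose R_Q as the redundant. The primary structure is the cantilever fixed at P.
Deflection at Q on the released cantilever, summing each load's contribution:
  point load 171.4 at a = 7.88: Pa²(3L − a)/(6EI) = 33916/EI
  triangular load, peak 11.5 at the free end: 11w₀L⁴/(120EI) = 6916/EI
  δ_0 = 40832/EI
Tip deflection under a unit load at Q: L³/(3EI) = 243/EI.
With EI = 66000 kN·m²: δ_0 = 0.61867 m and δ_{QQ} = 0.003682 m/kN.
Compatibility — the beam at Q must follow the support down by 0.005 m: δ_0 − R_Q·δ_{QQ} = 0.005, so R_Q = (0.61867 − 0.005)/0.003682 = 166.7 kN.
Moment equilibrium about P: M_P = Σ(load moments about P) − R_Q·L = 1661 − 166.7×9 = 161.1 kN·m.

M_P = 161.1 kN·m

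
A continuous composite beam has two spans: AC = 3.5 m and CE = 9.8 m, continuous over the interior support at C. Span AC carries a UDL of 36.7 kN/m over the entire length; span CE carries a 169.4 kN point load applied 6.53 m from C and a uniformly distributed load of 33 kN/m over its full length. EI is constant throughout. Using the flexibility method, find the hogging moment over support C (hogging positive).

Insert a hinge at C; M_C is the redundant, and each span becomes simply supported.
End slopes at the hinge C, treating each span as simply supported:
  span AC: UDL 36.7: wL³/(24EI) = 65.56/EI
  span CE: point load 169.4 at a = 6.53: Pab(L + b)/(6LEI) = 804/EI
  span CE: UDL 33: wL³/(24EI) = 1294/EI
  relative rotation θ_0 = (65.56 + 2098)/EI = 2164/EI
A unit hogging moment at C produces rotation L₁/(3EI) + L₂/(3EI) = 4.433/EI.
Compatibility: M_C·(L₁+L₂)/(3EI) = θ_0, giving M_C = 488.1 kN·m (hogging).

M_C = 488.1 kN·m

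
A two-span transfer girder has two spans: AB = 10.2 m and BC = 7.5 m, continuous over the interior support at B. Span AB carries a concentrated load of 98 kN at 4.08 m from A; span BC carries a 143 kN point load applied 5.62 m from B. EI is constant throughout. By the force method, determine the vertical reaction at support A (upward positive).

R_A = 44.08 kN

Release continuity at B by inserting a hinge; the redundant is the internal moment M_B. The primary structure is two simply-supported spans AB and BC.
Rotations at B on the released spans (each span's end-slope, ×1/EI):
  span AB: point load 98 at a = 4.08: Pab(L + a)/(6LEI) = 571/EI
  span BC: point load 143 at a = 5.62: Pab(L + b)/(6LEI) = 314.9/EI
  relative rotation θ_0 = (571 + 314.9)/EI = 885.9/EI
A unit hogging moment at B produces rotation L₁/(3EI) + L₂/(3EI) = 5.9/EI.
Compatibility: M_B·(L₁+L₂)/(3EI) = θ_0, giving M_B = 150.2 kN·m (hogging).
Span AB, ΣM about A with M_B applied at B: R_B^{AB}·10.2 = 399.8 + 150.2, so R_B^{AB} = 53.92 kN and R_A = 98 − 53.92 = 44.08 kN.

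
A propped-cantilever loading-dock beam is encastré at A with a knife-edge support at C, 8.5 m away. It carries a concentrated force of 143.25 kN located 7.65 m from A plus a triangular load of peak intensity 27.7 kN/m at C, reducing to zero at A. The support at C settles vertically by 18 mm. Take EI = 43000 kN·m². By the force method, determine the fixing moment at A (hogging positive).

Take the reaction at C as the redundant and release it; the primary structure is a cantilever fixed at A.
Downward deflection at the released point C due to the loads:
  point load 143.25 at a = 7.65: Pa²(3L − a)/(6EI) = 24940/EI
  triangular load, peak 27.7 at the free end: 11w₀L⁴/(120EI) = 13255/EI
  δ_0 = 38195/EI
Tip deflection under a unit load at C: L³/(3EI) = 204.7/EI.
With EI = 43000 kN·m²: δ_0 = 0.88826 m and δ_{CC} = 0.004761 m/kN.
Compatibility — the beam at C must follow the support down by 0.018 m: δ_0 − R_C·δ_{CC} = 0.018, so R_C = (0.88826 − 0.018)/0.004761 = 182.8 kN.
Moment equilibrium about A: M_A = Σ(load moments about A) − R_C·L = 1763 − 182.8×8.5 = 209.2 kN·m.

M_A = 209.2 kN·m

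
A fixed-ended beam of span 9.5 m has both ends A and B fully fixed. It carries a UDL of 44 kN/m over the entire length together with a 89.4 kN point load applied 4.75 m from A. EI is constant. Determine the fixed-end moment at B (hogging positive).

M_B = 437.1 kN·m

Release both end moments; the primary structure is a simply-supported span AB with redundants M_A and M_B.
End rotations of the released simple span under the applied load (×1/EI):
  at A: UDL 44: wL³/(24EI) = 1572/EI
  at B: UDL 44: wL³/(24EI) = 1572/EI
  at A: point load 89.4 at a = 4.75: Pab(L + b)/(6LEI) = 504.3/EI
  at B: point load 89.4 at a = 4.75: Pab(L + a)/(6LEI) = 504.3/EI
  θ_A0 = 2076/EI,  θ_B0 = 2076/EI
Flexibility coefficients: a unit moment at one end gives L/(3EI) there and L/(6EI) at the far end, so f₁₁ = f₂₂ = 3.167/EI and f₁₂ = f₂₁ = 1.583/EI.
Compatibility — zero rotation at each built-in end:
  3.167 M_A + 1.583 M_B = 2076
  1.583 M_A + 3.167 M_B = 2076
Solving the pair gives M_A = 437.1 kN·m and M_B = 437.1 kN·m (hogging).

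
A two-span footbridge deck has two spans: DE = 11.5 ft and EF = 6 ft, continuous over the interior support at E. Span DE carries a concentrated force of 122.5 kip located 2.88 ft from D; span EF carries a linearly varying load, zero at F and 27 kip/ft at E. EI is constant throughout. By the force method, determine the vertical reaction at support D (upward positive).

R_D = 80.44 kip

Insert a hinge at E; M_E is the redundant, and each span becomes simply supported.
Discontinuity in slope at E on the released structure — sum the simple-span end rotations:
  span DE: point load 122.5 at a = 2.88: Pab(L + a)/(6LEI) = 633.8/EI
  span EF: triangular load, peak 27: w₀L³/(45EI) = 129.6/EI
  relative rotation θ_0 = (633.8 + 129.6)/EI = 763.4/EI
A unit hogging moment at E produces rotation L₁/(3EI) + L₂/(3EI) = 5.833/EI.
Slope continuity at E: θ_0 = M_E·5.833/EI, so M_E = 763.4/5.833 = 130.9 kip·ft (hogging).
Span DE, ΣM about D with M_E applied at E: R_E^{DE}·11.5 = 352.8 + 130.9, so R_E^{DE} = 42.06 kip and R_D = 122.5 − 42.06 = 80.44 kip.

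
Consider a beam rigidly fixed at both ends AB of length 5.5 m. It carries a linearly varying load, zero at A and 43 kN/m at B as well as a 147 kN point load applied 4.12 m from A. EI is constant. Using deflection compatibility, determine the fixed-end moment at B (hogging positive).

Take the two fixed-end moments M_A, M_B as redundants; the released structure is the simple span AB.
On the primary (simply-supported) span, the end slopes from the loading are:
  at A: triangular load, peak 43: 7w₀L³/(360EI) = 139.1/EI
  at B: triangular load, peak 43: w₀L³/(45EI) = 159/EI
  at A: point load 147 at a = 4.12: Pab(L + b)/(6LEI) = 174.2/EI
  at B: point load 147 at a = 4.12: Pab(L + a)/(6LEI) = 243.6/EI
  θ_A0 = 313.4/EI,  θ_B0 = 402.6/EI
Flexibility coefficients: a unit moment at one end gives L/(3EI) there and L/(6EI) at the far end, so f₁₁ = f₂₂ = 1.833/EI and f₁₂ = f₂₁ = 0.9167/EI.
Compatibility — zero rotation at each built-in end:
  1.833 M_A + 0.9167 M_B = 313.4
  0.9167 M_A + 1.833 M_B = 402.6
Solving the pair gives M_A = 81.49 kN·m and M_B = 178.9 kN·m (hogging).

M_B = 178.9 kN·m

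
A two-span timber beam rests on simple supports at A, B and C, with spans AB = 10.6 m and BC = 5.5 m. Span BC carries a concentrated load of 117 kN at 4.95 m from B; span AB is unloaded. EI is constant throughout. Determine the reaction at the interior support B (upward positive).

Take M_B as the redundant. Released structure: two simple spans AB and BC with a hinge at B.
End slopes at the hinge B, treating each span as simply supported:
  span BC: point load 117 at a = 4.95: Pab(L + b)/(6LEI) = 58.4/EI
  relative rotation θ_0 = (0 + 58.4)/EI = 58.4/EI
A unit hogging moment at B produces rotation L₁/(3EI) + L₂/(3EI) = 5.367/EI.
Compatibility: M_B·(L₁+L₂)/(3EI) = θ_0, giving M_B = 10.88 kN·m (hogging).
Span AB, ΣM about A with M_B applied at B: R_B^{AB}·10.6 = 0 + 10.88, so R_B^{AB} = 1.027 kN and R_A = 0 − 1.027 = -1.027 kN.
Span BC, ΣM about C: R_B^{BC}·5.5 = 64.35 + 10.88, so R_B^{BC} = 13.68 kN and R_C = 117 − 13.68 = 103.3 kN.
R_B = 1.027 + 13.68 = 14.71 kN.

R_B = 14.71 kN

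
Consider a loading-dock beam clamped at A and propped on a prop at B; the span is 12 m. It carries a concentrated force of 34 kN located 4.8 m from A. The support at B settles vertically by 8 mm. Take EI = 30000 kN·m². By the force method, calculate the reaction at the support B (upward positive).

Take the reaction at B as the redundant and release it; the primary structure is a cantilever fixed at A.
Primary-structure tip deflection at B by superposition:
  point load 34 at a = 4.8: Pa²(3L − a)/(6EI) = 4073/EI
Tip deflection under a unit load at B: L³/(3EI) = 576/EI.
With EI = 30000 kN·m²: δ_0 = 0.13578 m and δ_{BB} = 0.0192 m/kN.
Compatibility — the beam at B must follow the support down by 0.008 m: δ_0 − R_B·δ_{BB} = 0.008, so R_B = (0.13578 − 0.008)/0.0192 = 6.655 kN.

R_B = 6.655 kN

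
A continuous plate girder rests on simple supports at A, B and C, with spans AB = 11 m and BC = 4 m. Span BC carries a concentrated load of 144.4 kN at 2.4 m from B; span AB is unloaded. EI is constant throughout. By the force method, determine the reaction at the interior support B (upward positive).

Take M_B as the redundant. Released structure: two simple spans AB and BC with a hinge at B.
End slopes at the hinge B, treating each span as simply supported:
  span BC: point load 144.4 at a = 2.4: Pab(L + b)/(6LEI) = 129.4/EI
  relative rotation θ_0 = (0 + 129.4)/EI = 129.4/EI
A unit hogging moment at B produces rotation L₁/(3EI) + L₂/(3EI) = 5/EI.
Compatibility: M_B·(L₁+L₂)/(3EI) = θ_0, giving M_B = 25.88 kN·m (hogging).
Span AB, ΣM about A with M_B applied at B: R_B^{AB}·11 = 0 + 25.88, so R_B^{AB} = 2.352 kN and R_A = 0 − 2.352 = -2.352 kN.
Span BC, ΣM about C: R_B^{BC}·4 = 231 + 25.88, so R_B^{BC} = 64.23 kN and R_C = 144.4 − 64.23 = 80.17 kN.
R_B = 2.352 + 64.23 = 66.58 kN.

R_B = 66.58 kN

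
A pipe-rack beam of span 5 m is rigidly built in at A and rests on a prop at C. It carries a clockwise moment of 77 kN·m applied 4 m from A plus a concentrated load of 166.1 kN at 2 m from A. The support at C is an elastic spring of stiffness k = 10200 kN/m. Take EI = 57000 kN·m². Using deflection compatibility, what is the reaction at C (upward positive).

R_C = 50.02 kN

Release the roller at C. Primary structure: cantilever fixed at A.
Primary-structure tip deflection at C by superposition:
  clockwise couple 77 at a = 4: M₀a(2L − a)/(2EI) = 924/EI
  point load 166.1 at a = 2: Pa²(3L − a)/(6EI) = 1440/EI
  δ_0 = 2364/EI
Flexibility coefficient — unit upward force at C: δ_{CC} = L³/(3EI) = 41.67/EI.
With EI = 57000 kN·m²: δ_0 = 0.041465 m and δ_{CC} = 0.000731 m/kN.
Compatibility — the spring shortens by R_C/k under the reaction it provides: δ_0 − R_C·δ_{CC} = R_C/k. With 1/k = 0.000098 m/kN, R_C = δ_0 / (δ_{CC} + 1/k) = 0.041465 / (0.000731 + 0.000098) = 50.02 kN.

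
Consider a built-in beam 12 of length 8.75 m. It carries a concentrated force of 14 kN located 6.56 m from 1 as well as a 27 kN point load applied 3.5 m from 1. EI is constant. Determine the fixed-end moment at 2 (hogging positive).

M_2 = 39.91 kN·m

Release both end moments; the primary structure is a simply-supported span 12 with redundants M_1 and M_2.
End rotations of the released simple span under the applied load (×1/EI):
  at 1: point load 14 at a = 6.56: Pab(L + b)/(6LEI) = 41.91/EI
  at 2: point load 14 at a = 6.56: Pab(L + a)/(6LEI) = 58.65/EI
  at 1: point load 27 at a = 3.5: Pab(L + b)/(6LEI) = 132.3/EI
  at 2: point load 27 at a = 3.5: Pab(L + a)/(6LEI) = 115.8/EI
  θ_10 = 174.2/EI,  θ_20 = 174.4/EI
Flexibility coefficients: a unit moment at one end gives L/(3EI) there and L/(6EI) at the far end, so f₁₁ = f₂₂ = 2.917/EI and f₁₂ = f₂₁ = 1.458/EI.
Compatibility — zero rotation at each built-in end:
  2.917 M_1 + 1.458 M_2 = 174.2
  1.458 M_1 + 2.917 M_2 = 174.4
Solving the pair gives M_1 = 39.77 kN·m and M_2 = 39.91 kN·m (hogging).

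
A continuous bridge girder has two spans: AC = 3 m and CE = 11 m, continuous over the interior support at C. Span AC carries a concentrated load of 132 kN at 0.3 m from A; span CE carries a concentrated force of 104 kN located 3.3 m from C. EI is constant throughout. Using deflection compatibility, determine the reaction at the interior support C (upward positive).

Take M_C as the redundant. Released structure: two simple spans AC and CE with a hinge at C.
Discontinuity in slope at C on the released structure — sum the simple-span end rotations:
  span AC: point load 132 at a = 0.3: Pab(L + a)/(6LEI) = 19.6/EI
  span CE: point load 104 at a = 3.3: Pab(L + b)/(6LEI) = 748.7/EI
  relative rotation θ_0 = (19.6 + 748.7)/EI = 768.4/EI
A unit hogging moment at C produces rotation L₁/(3EI) + L₂/(3EI) = 4.667/EI.
Slope continuity at C: θ_0 = M_C·4.667/EI, so M_C = 768.4/4.667 = 164.6 kN·m (hogging).
Span AC, ΣM about A with M_C applied at C: R_C^{AC}·3 = 39.6 + 164.6, so R_C^{AC} = 68.08 kN and R_A = 132 − 68.08 = 63.92 kN.
Span CE, ΣM about E: R_C^{CE}·11 = 800.8 + 164.6, so R_C^{CE} = 87.77 kN and R_E = 104 − 87.77 = 16.23 kN.
R_C = 68.08 + 87.77 = 155.8 kN.

R_C = 155.8 kN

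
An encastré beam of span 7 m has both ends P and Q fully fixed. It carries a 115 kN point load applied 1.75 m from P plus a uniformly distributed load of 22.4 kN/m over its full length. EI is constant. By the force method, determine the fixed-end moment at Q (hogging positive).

M_Q = 129.2 kN·m

Take the two fixed-end moments M_P, M_Q as redundants; the released structure is the simple span PQ.
End rotations of the released simple span under the applied load (×1/EI):
  at P: point load 115 at a = 1.75: Pab(L + b)/(6LEI) = 308.2/EI
  at Q: point load 115 at a = 1.75: Pab(L + a)/(6LEI) = 220.1/EI
  at P: UDL 22.4: wL³/(24EI) = 320.1/EI
  at Q: UDL 22.4: wL³/(24EI) = 320.1/EI
  θ_P0 = 628.3/EI,  θ_Q0 = 540.3/EI
Flexibility coefficients: a unit moment at one end gives L/(3EI) there and L/(6EI) at the far end, so f₁₁ = f₂₂ = 2.333/EI and f₁₂ = f₂₁ = 1.167/EI.
Compatibility — zero rotation at each built-in end:
  2.333 M_P + 1.167 M_Q = 628.3
  1.167 M_P + 2.333 M_Q = 540.3
Solving the pair gives M_P = 204.7 kN·m and M_Q = 129.2 kN·m (hogging).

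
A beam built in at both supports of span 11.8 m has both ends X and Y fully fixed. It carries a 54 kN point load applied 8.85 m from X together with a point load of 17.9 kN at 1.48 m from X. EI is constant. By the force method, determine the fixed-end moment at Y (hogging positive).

Take the two fixed-end moments M_X, M_Y as redundants; the released structure is the simple span XY.
End rotations of the released simple span under the applied load (×1/EI):
  at X: point load 54 at a = 8.85: Pab(L + b)/(6LEI) = 293.7/EI
  at Y: point load 54 at a = 8.85: Pab(L + a)/(6LEI) = 411.2/EI
  at X: point load 17.9 at a = 1.48: Pab(L + b)/(6LEI) = 85.42/EI
  at Y: point load 17.9 at a = 1.48: Pab(L + a)/(6LEI) = 51.28/EI
  θ_X0 = 379.1/EI,  θ_Y0 = 462.5/EI
Flexibility coefficients: a unit moment at one end gives L/(3EI) there and L/(6EI) at the far end, so f₁₁ = f₂₂ = 3.933/EI and f₁₂ = f₂₁ = 1.967/EI.
Compatibility — zero rotation at each built-in end:
  3.933 M_X + 1.967 M_Y = 379.1
  1.967 M_X + 3.933 M_Y = 462.5
Solving the pair gives M_X = 50.13 kN·m and M_Y = 92.51 kN·m (hogging).

M_Y = 92.51 kN·m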